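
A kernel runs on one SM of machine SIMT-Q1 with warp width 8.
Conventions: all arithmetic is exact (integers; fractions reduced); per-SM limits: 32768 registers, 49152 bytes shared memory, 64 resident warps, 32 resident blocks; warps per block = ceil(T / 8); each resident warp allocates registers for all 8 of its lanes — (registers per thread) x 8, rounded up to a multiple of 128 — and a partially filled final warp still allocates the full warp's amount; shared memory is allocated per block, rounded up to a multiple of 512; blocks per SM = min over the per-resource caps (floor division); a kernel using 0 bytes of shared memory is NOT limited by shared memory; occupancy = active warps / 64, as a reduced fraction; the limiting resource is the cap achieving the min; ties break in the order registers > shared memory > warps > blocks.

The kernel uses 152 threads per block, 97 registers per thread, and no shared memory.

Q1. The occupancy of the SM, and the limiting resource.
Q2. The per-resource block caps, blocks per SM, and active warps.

Answer: occupancy 19/64, limited by registers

registers: 1 block
shared memory: no limit (kernel uses none)
warps: 3 blocks
blocks: 32 blocks

Answer: 1 block, 19 active warps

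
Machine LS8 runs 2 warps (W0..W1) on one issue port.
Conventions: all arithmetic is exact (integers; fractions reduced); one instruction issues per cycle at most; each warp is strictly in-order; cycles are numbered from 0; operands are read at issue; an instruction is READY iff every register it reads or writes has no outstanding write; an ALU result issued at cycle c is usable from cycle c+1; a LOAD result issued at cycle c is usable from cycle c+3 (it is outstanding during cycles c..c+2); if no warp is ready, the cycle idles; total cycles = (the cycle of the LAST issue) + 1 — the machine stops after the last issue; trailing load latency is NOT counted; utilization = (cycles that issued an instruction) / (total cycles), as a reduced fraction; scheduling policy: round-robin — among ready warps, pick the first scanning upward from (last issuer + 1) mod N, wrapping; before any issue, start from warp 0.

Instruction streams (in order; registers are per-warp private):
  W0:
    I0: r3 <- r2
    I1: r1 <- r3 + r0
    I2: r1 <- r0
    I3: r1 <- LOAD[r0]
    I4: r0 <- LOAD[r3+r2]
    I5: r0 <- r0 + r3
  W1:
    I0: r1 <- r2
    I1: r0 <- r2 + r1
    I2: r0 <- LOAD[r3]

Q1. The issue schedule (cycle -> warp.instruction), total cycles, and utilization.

cycle 0: W0.I0
cycle 1: W1.I0
cycle 2: W0.I1
cycle 3: W1.I1
cycle 4: W0.I2
cycle 5: W1.I2
cycle 6: W0.I3
cycle 7: W0.I4
cycle 8: idle
cycle 9: idle
cycle 10: W0.I5

Answer: 11 cycles, utilization 9/11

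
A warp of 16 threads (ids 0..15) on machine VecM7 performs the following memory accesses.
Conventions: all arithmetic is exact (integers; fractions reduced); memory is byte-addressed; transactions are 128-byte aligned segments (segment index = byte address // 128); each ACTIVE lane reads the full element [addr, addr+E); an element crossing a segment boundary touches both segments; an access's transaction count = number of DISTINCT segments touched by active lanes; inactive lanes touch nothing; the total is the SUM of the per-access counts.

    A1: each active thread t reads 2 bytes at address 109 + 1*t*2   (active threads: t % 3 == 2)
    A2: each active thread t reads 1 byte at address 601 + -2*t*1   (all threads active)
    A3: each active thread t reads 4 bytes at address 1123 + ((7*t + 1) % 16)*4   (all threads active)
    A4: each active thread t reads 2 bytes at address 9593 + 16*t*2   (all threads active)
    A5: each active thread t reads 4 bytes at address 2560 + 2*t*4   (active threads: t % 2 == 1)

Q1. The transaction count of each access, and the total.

A1: 2 transactions
A2: 1 transaction
A3: 2 transactions
A4: 5 transactions
A5: 1 transaction

Answer: 2,1,2,5,1; total 11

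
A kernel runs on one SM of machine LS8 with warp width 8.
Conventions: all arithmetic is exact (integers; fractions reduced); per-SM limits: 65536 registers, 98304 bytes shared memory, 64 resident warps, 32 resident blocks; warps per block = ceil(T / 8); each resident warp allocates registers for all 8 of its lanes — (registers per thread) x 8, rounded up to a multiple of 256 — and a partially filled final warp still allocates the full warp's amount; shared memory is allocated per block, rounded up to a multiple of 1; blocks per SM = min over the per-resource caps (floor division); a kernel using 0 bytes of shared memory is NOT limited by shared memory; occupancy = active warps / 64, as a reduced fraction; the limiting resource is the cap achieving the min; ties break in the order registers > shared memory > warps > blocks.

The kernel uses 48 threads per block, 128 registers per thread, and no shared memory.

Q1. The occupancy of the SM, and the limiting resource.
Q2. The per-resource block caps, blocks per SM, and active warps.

Answer: occupancy 15/16, limited by registers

registers: 10 blocks
shared memory: no limit (kernel uses none)
warps: 10 blocks
blocks: 32 blocks

Answer: 10 blocks, 60 active warps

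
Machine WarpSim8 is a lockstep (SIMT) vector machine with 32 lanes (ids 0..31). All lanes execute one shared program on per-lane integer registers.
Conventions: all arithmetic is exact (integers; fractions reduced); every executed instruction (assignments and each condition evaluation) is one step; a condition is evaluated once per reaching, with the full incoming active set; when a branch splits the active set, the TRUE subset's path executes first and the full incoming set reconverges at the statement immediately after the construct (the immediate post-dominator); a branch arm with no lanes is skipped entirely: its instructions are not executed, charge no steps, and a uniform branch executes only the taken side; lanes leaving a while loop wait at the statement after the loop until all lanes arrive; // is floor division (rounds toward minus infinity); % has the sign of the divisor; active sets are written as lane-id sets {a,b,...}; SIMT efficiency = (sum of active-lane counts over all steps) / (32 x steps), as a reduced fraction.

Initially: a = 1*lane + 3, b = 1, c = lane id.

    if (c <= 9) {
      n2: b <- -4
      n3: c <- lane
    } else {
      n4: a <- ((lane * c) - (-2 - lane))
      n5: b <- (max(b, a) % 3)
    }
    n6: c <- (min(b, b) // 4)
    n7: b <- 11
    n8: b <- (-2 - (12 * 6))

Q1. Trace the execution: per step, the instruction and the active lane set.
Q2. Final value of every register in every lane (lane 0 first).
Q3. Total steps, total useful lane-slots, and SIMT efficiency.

step 0: eval (c <= 9)                {0,1,2,3,4,5,6,7,8,9,10,11,12,13,14,15,16,17,18,19,20,21,22,23,24,25,26,27,28,29,30,31}
step 1: b <- -4                      {0,1,2,3,4,5,6,7,8,9}
step 2: c <- lane                    {0,1,2,3,4,5,6,7,8,9}
step 3: a <- ((lane * c) - (-2 - lane)) {10,11,12,13,14,15,16,17,18,19,20,21,22,23,24,25,26,27,28,29,30,31}
step 4: b <- (max(b, a) % 3)         {10,11,12,13,14,15,16,17,18,19,20,21,22,23,24,25,26,27,28,29,30,31}
step 5: c <- (min(b, b) // 4)        {0,1,2,3,4,5,6,7,8,9,10,11,12,13,14,15,16,17,18,19,20,21,22,23,24,25,26,27,28,29,30,31}
step 6: b <- 11                      {0,1,2,3,4,5,6,7,8,9,10,11,12,13,14,15,16,17,18,19,20,21,22,23,24,25,26,27,28,29,30,31}
step 7: b <- (-2 - (12 * 6))         {0,1,2,3,4,5,6,7,8,9,10,11,12,13,14,15,16,17,18,19,20,21,22,23,24,25,26,27,28,29,30,31}

Answer: 8 steps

a: 3,4,5,6,7,8,9,10,11,12,112,134,158,184,212,242,274,308,344,382,422,464,508,554,602,652,704,758,814,872,932,994
b: -74,-74,-74,-74,-74,-74,-74,-74,-74,-74,-74,-74,-74,-74,-74,-74,-74,-74,-74,-74,-74,-74,-74,-74,-74,-74,-74,-74,-74,-74,-74,-74
c: -1,-1,-1,-1,-1,-1,-1,-1,-1,-1,0,0,0,0,0,0,0,0,0,0,0,0,0,0,0,0,0,0,0,0,0,0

steps = 8; useful = 192; efficiency = 192/256 = 3/4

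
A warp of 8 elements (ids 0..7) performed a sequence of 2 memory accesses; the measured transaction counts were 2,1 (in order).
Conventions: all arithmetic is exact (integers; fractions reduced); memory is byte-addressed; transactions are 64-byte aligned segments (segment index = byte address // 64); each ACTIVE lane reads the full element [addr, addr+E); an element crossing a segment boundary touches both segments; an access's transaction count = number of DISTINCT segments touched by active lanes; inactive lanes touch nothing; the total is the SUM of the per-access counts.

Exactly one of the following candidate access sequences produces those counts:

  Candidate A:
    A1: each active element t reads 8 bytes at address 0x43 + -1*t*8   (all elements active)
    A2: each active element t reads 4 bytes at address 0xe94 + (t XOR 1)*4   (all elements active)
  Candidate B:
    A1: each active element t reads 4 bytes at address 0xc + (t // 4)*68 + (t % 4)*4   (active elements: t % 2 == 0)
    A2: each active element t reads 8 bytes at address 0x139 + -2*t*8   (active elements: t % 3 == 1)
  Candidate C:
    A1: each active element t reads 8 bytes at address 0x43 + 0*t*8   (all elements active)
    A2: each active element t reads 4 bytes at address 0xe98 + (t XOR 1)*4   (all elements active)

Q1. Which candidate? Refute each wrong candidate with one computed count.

B: A2 gives 2 transactions, not 1
C: A1 gives 1 transaction, not 2
A: all counts match (2,1)

Answer: A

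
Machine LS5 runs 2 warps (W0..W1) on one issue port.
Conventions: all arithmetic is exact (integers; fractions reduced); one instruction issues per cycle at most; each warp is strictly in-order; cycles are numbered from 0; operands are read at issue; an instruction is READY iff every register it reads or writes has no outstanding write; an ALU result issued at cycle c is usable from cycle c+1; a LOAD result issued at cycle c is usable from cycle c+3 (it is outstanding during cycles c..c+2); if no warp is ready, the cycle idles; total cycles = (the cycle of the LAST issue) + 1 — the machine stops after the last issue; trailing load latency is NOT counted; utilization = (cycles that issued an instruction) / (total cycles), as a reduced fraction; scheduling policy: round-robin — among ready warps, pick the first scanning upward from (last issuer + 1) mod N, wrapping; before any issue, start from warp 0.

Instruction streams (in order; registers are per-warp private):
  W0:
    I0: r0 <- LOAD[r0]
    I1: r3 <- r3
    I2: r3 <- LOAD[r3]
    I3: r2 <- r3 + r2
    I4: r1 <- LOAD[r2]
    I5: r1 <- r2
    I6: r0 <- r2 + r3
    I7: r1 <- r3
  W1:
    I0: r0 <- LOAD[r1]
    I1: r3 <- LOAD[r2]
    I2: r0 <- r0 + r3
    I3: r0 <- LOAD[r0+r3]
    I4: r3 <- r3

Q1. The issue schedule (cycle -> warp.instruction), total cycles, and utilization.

cycle 0: W0.I0
cycle 1: W1.I0
cycle 2: W0.I1
cycle 3: W1.I1
cycle 4: W0.I2
cycle 5: idle
cycle 6: W1.I2
cycle 7: W0.I3
cycle 8: W1.I3
cycle 9: W0.I4
cycle 10: W1.I4
cycle 11: idle
cycle 12: W0.I5
cycle 13: W0.I6
cycle 14: W0.I7

Answer: 15 cycles, utilization 13/15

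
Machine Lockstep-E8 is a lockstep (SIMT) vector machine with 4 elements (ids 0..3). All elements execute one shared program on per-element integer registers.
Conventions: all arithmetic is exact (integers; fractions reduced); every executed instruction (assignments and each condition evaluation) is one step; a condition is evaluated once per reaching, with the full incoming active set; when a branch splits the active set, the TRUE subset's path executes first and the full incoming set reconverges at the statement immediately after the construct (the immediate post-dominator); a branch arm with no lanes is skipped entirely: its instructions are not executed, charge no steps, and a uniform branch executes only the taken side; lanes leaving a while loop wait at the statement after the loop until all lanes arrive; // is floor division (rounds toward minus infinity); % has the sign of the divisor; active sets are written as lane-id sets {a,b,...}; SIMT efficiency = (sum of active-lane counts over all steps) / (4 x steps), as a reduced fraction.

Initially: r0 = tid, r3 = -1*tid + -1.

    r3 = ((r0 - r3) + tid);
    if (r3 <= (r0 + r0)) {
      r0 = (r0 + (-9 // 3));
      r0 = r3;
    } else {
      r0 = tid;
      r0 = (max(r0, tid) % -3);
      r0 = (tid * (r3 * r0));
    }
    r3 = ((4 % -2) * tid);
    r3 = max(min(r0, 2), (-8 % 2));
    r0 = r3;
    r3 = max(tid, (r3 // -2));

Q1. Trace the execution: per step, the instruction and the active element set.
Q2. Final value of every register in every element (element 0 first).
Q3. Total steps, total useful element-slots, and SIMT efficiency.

step 0: r3 <- ((r0 - r3) + tid)      {0,1,2,3}
step 1: eval (r3 <= (r0 + r0))       {0,1,2,3}
step 2: r0 <- tid                    {0,1,2,3}
step 3: r0 <- (max(r0, tid) % -3)    {0,1,2,3}
step 4: r0 <- (tid * (r3 * r0))      {0,1,2,3}
step 5: r3 <- ((4 % -2) * tid)       {0,1,2,3}
step 6: r3 <- max(min(r0, 2), (-8 % 2)) {0,1,2,3}
step 7: r0 <- r3                     {0,1,2,3}
step 8: r3 <- max(tid, (r3 // -2))   {0,1,2,3}

Answer: 9 steps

r0: 0,0,0,0
r3: 0,1,2,3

steps = 9; useful = 36; efficiency = 36/36 = 1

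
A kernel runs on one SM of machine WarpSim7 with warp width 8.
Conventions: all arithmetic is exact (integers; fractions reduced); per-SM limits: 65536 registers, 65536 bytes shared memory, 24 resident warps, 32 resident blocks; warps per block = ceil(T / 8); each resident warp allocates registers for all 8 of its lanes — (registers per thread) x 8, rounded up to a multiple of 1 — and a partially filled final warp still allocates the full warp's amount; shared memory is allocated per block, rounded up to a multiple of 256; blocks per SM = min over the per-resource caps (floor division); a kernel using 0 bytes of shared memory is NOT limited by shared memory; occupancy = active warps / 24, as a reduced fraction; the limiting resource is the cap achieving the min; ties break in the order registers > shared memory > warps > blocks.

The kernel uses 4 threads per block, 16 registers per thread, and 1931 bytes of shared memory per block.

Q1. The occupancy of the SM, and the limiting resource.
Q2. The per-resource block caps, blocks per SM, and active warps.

Answer: occupancy 1, limited by warps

registers: 512 blocks
shared memory: 32 blocks
warps: 24 blocks
blocks: 32 blocks

Answer: 24 blocks, 24 active warps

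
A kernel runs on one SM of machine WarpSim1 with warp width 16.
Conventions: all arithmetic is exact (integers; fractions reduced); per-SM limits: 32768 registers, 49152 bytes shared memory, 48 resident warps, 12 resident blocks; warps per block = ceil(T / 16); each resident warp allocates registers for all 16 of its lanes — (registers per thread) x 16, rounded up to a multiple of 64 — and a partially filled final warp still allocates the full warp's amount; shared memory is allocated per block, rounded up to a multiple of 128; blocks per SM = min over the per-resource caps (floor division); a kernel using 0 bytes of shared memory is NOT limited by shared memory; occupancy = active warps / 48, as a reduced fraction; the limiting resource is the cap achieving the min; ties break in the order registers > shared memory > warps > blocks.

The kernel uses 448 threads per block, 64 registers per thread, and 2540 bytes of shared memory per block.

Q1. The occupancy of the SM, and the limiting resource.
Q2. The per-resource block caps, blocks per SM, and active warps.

Answer: occupancy 7/12, limited by registers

registers: 1 block
shared memory: 19 blocks
warps: 1 block
blocks: 12 blocks

Answer: 1 block, 28 active warps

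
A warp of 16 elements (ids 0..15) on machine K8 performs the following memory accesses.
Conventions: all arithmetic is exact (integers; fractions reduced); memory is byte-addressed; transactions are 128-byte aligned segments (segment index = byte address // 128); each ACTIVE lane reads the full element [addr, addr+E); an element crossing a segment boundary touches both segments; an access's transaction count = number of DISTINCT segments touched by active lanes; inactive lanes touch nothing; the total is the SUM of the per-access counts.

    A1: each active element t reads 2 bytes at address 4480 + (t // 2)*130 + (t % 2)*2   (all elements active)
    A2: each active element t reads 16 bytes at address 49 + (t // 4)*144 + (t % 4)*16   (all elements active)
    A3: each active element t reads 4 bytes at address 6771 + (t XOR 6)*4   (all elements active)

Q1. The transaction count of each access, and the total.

A1: 8 transactions
A2: 5 transactions
A3: 2 transactions

Answer: 8,5,2; total 15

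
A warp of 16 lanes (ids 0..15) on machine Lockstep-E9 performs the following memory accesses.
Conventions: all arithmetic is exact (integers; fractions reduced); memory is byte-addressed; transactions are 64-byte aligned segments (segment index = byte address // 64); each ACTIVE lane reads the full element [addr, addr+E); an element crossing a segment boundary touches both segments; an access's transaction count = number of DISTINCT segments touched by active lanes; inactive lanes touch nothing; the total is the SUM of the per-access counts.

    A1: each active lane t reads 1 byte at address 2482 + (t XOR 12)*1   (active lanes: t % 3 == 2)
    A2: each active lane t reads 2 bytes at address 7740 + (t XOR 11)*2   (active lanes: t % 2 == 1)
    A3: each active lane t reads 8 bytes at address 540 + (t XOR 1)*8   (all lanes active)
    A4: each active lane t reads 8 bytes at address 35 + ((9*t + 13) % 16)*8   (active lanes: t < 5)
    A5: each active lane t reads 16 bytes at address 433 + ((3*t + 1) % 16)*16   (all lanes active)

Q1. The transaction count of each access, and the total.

A1: 2 transactions
A2: 2 transactions
A3: 3 transactions
A4: 3 transactions
A5: 5 transactions

Answer: 2,2,3,3,5; total 15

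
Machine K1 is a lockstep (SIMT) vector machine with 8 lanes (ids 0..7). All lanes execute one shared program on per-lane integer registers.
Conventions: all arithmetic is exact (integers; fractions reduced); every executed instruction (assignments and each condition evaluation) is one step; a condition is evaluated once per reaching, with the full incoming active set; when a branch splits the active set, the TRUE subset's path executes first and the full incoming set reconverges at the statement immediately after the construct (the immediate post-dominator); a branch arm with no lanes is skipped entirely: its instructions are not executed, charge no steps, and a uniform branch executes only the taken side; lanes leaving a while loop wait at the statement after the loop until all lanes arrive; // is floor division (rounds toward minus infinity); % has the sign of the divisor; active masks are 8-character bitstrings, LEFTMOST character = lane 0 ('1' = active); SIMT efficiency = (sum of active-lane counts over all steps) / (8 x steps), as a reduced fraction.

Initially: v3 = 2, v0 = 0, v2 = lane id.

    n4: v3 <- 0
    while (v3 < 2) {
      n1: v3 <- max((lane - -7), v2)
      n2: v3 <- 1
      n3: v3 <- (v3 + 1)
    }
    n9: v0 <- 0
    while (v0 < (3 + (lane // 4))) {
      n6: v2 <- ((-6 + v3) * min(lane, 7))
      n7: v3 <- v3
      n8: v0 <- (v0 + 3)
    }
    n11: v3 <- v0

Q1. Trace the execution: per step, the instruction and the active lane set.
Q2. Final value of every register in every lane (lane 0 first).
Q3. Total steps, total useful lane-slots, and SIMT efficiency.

step 0: v3 <- 0                      11111111
step 1: eval (v3 < 2)                11111111
step 2: v3 <- max((lane - -7), v2)   11111111
step 3: v3 <- 1                      11111111
step 4: v3 <- (v3 + 1)               11111111
step 5: eval (v3 < 2)                11111111
step 6: v0 <- 0                      11111111
step 7: eval (v0 < (3 + (lane // 4))) 11111111
step 8: v2 <- ((-6 + v3) * min(lane, 7)) 11111111
step 9: v3 <- v3                     11111111
step 10: v0 <- (v0 + 3)               11111111
step 11: eval (v0 < (3 + (lane // 4))) 11111111
step 12: v2 <- ((-6 + v3) * min(lane, 7)) 00001111
step 13: v3 <- v3                     00001111
step 14: v0 <- (v0 + 3)               00001111
step 15: eval (v0 < (3 + (lane // 4))) 00001111
step 16: v3 <- v0                     11111111

Answer: 17 steps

v3: 3,3,3,3,6,6,6,6
v0: 3,3,3,3,6,6,6,6
v2: 0,-4,-8,-12,-16,-20,-24,-28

steps = 17; useful = 120; efficiency = 120/136 = 15/17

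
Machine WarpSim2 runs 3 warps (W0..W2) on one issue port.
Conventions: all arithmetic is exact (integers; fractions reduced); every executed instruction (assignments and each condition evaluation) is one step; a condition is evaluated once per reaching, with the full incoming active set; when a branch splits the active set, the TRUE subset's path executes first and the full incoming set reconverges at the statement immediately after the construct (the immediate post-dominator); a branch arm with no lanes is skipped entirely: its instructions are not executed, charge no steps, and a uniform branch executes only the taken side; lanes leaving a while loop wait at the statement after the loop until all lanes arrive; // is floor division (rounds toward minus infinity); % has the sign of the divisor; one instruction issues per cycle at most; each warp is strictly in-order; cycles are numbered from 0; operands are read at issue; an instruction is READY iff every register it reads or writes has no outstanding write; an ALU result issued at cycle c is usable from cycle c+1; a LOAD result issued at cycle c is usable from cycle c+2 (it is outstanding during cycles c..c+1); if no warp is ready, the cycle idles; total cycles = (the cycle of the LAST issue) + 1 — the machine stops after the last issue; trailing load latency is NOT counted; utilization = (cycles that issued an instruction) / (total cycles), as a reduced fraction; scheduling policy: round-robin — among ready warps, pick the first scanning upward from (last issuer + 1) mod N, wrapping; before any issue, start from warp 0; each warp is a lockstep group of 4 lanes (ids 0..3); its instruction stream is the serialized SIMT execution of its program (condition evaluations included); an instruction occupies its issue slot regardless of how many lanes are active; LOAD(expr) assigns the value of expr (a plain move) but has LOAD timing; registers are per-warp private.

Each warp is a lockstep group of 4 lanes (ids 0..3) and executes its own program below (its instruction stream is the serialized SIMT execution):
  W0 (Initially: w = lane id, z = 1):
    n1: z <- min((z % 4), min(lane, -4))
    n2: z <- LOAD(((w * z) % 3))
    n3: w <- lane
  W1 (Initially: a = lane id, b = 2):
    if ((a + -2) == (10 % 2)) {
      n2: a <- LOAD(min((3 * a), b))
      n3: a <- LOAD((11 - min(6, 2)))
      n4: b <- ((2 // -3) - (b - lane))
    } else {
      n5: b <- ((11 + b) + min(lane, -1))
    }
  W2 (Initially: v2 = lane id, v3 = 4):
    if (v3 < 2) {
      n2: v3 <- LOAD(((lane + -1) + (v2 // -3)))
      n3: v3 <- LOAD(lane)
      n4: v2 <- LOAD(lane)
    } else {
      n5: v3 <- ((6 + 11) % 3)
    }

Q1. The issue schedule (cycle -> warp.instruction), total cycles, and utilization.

cycle 0: W0.I0
cycle 1: W1.I0
cycle 2: W2.I0
cycle 3: W0.I1
cycle 4: W1.I1
cycle 5: W2.I1
cycle 6: W0.I2
cycle 7: W1.I2
cycle 8: W1.I3
cycle 9: W1.I4

Answer: 10 cycles, utilization 1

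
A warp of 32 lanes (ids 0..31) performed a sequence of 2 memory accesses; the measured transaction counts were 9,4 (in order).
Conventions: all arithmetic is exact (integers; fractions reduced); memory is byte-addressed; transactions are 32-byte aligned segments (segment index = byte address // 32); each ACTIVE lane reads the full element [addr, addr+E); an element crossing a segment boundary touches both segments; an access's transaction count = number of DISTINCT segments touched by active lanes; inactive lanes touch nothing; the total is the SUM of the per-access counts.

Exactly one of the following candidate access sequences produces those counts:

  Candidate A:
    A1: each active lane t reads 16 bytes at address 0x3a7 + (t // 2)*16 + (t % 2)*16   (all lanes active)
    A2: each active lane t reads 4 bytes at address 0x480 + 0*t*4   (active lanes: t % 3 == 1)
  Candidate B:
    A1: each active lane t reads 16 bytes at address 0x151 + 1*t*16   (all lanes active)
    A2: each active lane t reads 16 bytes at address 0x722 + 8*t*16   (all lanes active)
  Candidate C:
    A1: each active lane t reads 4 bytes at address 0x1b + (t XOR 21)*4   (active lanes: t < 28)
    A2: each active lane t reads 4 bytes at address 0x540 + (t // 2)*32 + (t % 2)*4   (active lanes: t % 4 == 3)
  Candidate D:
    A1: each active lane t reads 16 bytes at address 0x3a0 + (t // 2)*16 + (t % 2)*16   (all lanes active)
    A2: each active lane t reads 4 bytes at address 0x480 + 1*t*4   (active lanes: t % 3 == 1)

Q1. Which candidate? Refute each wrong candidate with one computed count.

A: A2 gives 1 transaction, not 4
B: A1 gives 17 transactions, not 9
C: A1 gives 5 transactions, not 9
D: all counts match (9,4)

Answer: D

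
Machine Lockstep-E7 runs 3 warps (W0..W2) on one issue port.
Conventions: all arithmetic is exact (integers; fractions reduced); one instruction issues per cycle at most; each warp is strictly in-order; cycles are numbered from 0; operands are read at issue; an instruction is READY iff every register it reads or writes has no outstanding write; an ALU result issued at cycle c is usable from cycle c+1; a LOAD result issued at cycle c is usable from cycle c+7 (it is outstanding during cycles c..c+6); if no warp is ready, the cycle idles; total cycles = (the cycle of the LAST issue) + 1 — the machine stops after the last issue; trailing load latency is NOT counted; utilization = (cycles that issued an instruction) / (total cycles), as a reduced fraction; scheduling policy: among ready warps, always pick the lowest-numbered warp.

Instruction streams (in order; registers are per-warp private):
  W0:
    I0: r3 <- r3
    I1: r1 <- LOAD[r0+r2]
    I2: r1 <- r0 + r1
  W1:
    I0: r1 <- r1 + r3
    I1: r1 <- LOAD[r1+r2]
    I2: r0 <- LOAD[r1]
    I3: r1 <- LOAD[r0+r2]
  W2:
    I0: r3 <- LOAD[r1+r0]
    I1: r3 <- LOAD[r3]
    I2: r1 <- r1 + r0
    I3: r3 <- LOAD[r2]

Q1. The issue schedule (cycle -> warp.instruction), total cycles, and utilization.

cycle 0: W0.I0
cycle 1: W0.I1
cycle 2: W1.I0
cycle 3: W1.I1
cycle 4: W2.I0
cycle 5: idle
cycle 6: idle
cycle 7: idle
cycle 8: W0.I2
cycle 9: idle
cycle 10: W1.I2
cycle 11: W2.I1
cycle 12: W2.I2
cycle 13: idle
cycle 14: idle
cycle 15: idle
cycle 16: idle
cycle 17: W1.I3
cycle 18: W2.I3

Answer: 19 cycles, utilization 11/19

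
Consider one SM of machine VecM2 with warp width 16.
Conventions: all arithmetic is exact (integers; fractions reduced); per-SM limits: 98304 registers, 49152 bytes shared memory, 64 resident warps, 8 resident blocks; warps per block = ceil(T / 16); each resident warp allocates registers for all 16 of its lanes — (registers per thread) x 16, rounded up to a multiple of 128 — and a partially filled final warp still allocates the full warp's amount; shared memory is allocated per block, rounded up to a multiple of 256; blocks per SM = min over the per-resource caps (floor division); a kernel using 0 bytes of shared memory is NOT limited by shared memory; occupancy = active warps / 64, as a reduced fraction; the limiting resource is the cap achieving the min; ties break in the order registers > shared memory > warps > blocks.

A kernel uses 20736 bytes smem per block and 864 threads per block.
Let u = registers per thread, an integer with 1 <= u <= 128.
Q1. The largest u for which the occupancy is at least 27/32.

Answer: u = 112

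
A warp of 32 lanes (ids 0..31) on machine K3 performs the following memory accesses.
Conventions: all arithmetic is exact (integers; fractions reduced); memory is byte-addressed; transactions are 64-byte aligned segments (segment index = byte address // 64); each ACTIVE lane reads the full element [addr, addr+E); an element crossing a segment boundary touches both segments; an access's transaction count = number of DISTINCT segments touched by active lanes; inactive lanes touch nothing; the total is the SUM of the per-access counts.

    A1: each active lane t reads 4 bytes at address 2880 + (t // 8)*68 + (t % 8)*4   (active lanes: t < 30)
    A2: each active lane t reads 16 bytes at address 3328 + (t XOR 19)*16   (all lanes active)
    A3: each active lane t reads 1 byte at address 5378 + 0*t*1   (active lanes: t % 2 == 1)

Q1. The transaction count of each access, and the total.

A1: 4 transactions
A2: 8 transactions
A3: 1 transaction

Answer: 4,8,1; total 13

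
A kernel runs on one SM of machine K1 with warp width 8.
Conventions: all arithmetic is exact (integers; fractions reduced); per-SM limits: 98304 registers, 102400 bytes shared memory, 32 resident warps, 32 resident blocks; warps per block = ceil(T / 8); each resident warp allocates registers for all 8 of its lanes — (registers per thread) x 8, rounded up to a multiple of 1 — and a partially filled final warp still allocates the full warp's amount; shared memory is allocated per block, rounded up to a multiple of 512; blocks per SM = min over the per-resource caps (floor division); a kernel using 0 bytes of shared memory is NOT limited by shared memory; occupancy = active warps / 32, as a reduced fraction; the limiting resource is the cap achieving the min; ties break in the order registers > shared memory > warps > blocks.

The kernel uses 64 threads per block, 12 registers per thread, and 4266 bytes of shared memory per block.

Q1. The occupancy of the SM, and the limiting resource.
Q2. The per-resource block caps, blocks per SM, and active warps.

Answer: occupancy 1, limited by warps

registers: 128 blocks
shared memory: 22 blocks
warps: 4 blocks
blocks: 32 blocks

Answer: 4 blocks, 32 active warps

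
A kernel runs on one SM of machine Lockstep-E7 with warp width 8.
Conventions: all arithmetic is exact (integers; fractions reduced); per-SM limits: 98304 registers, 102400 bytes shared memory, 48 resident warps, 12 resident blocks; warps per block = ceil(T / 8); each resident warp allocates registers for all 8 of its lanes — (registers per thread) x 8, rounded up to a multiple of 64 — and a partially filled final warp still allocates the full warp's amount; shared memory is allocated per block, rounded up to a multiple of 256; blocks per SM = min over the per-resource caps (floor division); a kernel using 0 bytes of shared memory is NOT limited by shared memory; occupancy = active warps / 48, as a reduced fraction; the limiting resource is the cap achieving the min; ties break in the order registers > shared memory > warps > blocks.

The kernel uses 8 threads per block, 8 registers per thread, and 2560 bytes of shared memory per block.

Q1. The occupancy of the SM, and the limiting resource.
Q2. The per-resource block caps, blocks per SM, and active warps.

Answer: occupancy 1/4, limited by blocks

registers: 1536 blocks
shared memory: 40 blocks
warps: 48 blocks
blocks: 12 blocks

Answer: 12 blocks, 12 active warps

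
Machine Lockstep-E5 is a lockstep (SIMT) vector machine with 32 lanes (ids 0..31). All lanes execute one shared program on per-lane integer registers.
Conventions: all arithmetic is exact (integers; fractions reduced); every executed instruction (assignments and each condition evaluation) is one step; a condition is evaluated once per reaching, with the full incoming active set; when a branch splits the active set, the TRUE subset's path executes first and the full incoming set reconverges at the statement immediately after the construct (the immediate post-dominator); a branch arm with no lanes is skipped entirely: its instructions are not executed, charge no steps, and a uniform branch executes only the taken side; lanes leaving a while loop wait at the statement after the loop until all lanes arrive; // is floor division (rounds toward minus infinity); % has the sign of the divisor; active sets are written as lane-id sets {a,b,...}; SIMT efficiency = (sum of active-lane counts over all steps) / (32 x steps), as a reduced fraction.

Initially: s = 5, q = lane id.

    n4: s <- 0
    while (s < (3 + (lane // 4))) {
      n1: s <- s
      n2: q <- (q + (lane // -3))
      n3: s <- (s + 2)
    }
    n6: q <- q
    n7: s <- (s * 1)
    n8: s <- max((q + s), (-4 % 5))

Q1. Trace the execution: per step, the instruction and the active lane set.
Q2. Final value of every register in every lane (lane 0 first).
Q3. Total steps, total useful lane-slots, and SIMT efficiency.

step 0: s <- 0                       {0,1,2,3,4,5,6,7,8,9,10,11,12,13,14,15,16,17,18,19,20,21,22,23,24,25,26,27,28,29,30,31}
step 1: eval (s < (3 + (lane // 4))) {0,1,2,3,4,5,6,7,8,9,10,11,12,13,14,15,16,17,18,19,20,21,22,23,24,25,26,27,28,29,30,31}
step 2: s <- s                       {0,1,2,3,4,5,6,7,8,9,10,11,12,13,14,15,16,17,18,19,20,21,22,23,24,25,26,27,28,29,30,31}
step 3: q <- (q + (lane // -3))      {0,1,2,3,4,5,6,7,8,9,10,11,12,13,14,15,16,17,18,19,20,21,22,23,24,25,26,27,28,29,30,31}
step 4: s <- (s + 2)                 {0,1,2,3,4,5,6,7,8,9,10,11,12,13,14,15,16,17,18,19,20,21,22,23,24,25,26,27,28,29,30,31}
step 5: eval (s < (3 + (lane // 4))) {0,1,2,3,4,5,6,7,8,9,10,11,12,13,14,15,16,17,18,19,20,21,22,23,24,25,26,27,28,29,30,31}
step 6: s <- s                       {0,1,2,3,4,5,6,7,8,9,10,11,12,13,14,15,16,17,18,19,20,21,22,23,24,25,26,27,28,29,30,31}
step 7: q <- (q + (lane // -3))      {0,1,2,3,4,5,6,7,8,9,10,11,12,13,14,15,16,17,18,19,20,21,22,23,24,25,26,27,28,29,30,31}
step 8: s <- (s + 2)                 {0,1,2,3,4,5,6,7,8,9,10,11,12,13,14,15,16,17,18,19,20,21,22,23,24,25,26,27,28,29,30,31}
step 9: eval (s < (3 + (lane // 4))) {0,1,2,3,4,5,6,7,8,9,10,11,12,13,14,15,16,17,18,19,20,21,22,23,24,25,26,27,28,29,30,31}
step 10: s <- s                       {8,9,10,11,12,13,14,15,16,17,18,19,20,21,22,23,24,25,26,27,28,29,30,31}
step 11: q <- (q + (lane // -3))      {8,9,10,11,12,13,14,15,16,17,18,19,20,21,22,23,24,25,26,27,28,29,30,31}
step 12: s <- (s + 2)                 {8,9,10,11,12,13,14,15,16,17,18,19,20,21,22,23,24,25,26,27,28,29,30,31}
step 13: eval (s < (3 + (lane // 4))) {8,9,10,11,12,13,14,15,16,17,18,19,20,21,22,23,24,25,26,27,28,29,30,31}
step 14: s <- s                       {16,17,18,19,20,21,22,23,24,25,26,27,28,29,30,31}
step 15: q <- (q + (lane // -3))      {16,17,18,19,20,21,22,23,24,25,26,27,28,29,30,31}
step 16: s <- (s + 2)                 {16,17,18,19,20,21,22,23,24,25,26,27,28,29,30,31}
step 17: eval (s < (3 + (lane // 4))) {16,17,18,19,20,21,22,23,24,25,26,27,28,29,30,31}
step 18: s <- s                       {24,25,26,27,28,29,30,31}
step 19: q <- (q + (lane // -3))      {24,25,26,27,28,29,30,31}
step 20: s <- (s + 2)                 {24,25,26,27,28,29,30,31}
step 21: eval (s < (3 + (lane // 4))) {24,25,26,27,28,29,30,31}
step 22: q <- q                       {0,1,2,3,4,5,6,7,8,9,10,11,12,13,14,15,16,17,18,19,20,21,22,23,24,25,26,27,28,29,30,31}
step 23: s <- (s * 1)                 {0,1,2,3,4,5,6,7,8,9,10,11,12,13,14,15,16,17,18,19,20,21,22,23,24,25,26,27,28,29,30,31}
step 24: s <- max((q + s), (-4 % 5))  {0,1,2,3,4,5,6,7,8,9,10,11,12,13,14,15,16,17,18,19,20,21,22,23,24,25,26,27,28,29,30,31}

Answer: 25 steps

s: 4,3,4,5,4,5,6,5,5,6,4,5,6,4,5,6,1,1,2,1,1,1,1,1,1,1,1,1,1,1,1,1
q: 0,-1,0,1,0,1,2,1,-1,0,-2,-1,0,-2,-1,0,-8,-7,-6,-9,-8,-7,-10,-9,-16,-20,-19,-18,-22,-21,-20,-24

steps = 25; useful = 608; efficiency = 608/800 = 19/25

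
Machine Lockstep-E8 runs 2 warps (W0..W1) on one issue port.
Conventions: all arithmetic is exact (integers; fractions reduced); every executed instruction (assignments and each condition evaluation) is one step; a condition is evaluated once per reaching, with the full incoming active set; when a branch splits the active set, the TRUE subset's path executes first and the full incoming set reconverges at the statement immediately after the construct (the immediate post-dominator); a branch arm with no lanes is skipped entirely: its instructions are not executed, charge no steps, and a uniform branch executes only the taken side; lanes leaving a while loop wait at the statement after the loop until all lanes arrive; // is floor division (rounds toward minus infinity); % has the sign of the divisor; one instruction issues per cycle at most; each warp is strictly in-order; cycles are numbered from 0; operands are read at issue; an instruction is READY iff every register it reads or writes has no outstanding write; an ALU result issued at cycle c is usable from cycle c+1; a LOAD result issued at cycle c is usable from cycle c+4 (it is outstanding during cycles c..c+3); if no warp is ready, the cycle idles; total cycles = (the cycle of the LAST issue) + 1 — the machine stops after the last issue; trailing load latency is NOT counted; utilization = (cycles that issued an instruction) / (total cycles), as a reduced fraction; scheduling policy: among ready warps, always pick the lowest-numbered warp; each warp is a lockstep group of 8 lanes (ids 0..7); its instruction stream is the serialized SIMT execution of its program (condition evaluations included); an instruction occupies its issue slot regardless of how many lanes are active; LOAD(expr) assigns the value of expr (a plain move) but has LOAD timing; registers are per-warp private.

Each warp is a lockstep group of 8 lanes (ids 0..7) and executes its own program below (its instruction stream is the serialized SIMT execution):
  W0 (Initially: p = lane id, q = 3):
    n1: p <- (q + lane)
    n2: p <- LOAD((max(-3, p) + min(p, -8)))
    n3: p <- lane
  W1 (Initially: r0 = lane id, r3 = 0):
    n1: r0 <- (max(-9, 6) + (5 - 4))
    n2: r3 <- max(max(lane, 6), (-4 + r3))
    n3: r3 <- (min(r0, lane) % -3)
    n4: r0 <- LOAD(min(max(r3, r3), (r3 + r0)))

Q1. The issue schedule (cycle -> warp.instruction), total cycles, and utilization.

cycle 0: W0.I0
cycle 1: W0.I1
cycle 2: W1.I0
cycle 3: W1.I1
cycle 4: W1.I2
cycle 5: W0.I2
cycle 6: W1.I3

Answer: 7 cycles, utilization 1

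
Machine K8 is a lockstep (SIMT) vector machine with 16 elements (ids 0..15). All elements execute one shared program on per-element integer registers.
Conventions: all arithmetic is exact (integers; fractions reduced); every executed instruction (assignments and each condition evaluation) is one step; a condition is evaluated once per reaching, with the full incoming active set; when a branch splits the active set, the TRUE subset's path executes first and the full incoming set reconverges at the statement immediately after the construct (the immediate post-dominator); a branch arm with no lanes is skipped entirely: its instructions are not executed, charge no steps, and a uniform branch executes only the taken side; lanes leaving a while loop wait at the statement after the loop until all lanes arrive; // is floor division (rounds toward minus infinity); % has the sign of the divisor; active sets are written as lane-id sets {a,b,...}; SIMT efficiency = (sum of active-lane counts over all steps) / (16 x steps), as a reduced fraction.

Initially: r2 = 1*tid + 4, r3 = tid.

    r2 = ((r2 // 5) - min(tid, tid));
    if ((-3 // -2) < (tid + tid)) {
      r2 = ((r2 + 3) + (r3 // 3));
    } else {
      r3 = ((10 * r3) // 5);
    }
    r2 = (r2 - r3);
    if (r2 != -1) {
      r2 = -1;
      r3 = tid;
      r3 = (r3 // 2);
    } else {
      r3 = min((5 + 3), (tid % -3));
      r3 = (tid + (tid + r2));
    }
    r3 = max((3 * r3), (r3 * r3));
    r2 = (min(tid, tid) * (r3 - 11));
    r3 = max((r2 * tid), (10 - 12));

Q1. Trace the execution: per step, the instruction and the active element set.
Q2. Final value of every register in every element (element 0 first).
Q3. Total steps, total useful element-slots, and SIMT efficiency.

step 0: r2 <- ((r2 // 5) - min(tid, tid)) {0,1,2,3,4,5,6,7,8,9,10,11,12,13,14,15}
step 1: eval ((-3 // -2) < (tid + tid)) {0,1,2,3,4,5,6,7,8,9,10,11,12,13,14,15}
step 2: r2 <- ((r2 + 3) + (r3 // 3)) {1,2,3,4,5,6,7,8,9,10,11,12,13,14,15}
step 3: r3 <- ((10 * r3) // 5)       {0}
step 4: r2 <- (r2 - r3)              {0,1,2,3,4,5,6,7,8,9,10,11,12,13,14,15}
step 5: eval (r2 != -1)              {0,1,2,3,4,5,6,7,8,9,10,11,12,13,14,15}
step 6: r2 <- -1                     {0,1,2,4,5,6,7,8,9,10,11,12,13,14,15}
step 7: r3 <- tid                    {0,1,2,4,5,6,7,8,9,10,11,12,13,14,15}
step 8: r3 <- (r3 // 2)              {0,1,2,4,5,6,7,8,9,10,11,12,13,14,15}
step 9: r3 <- min((5 + 3), (tid % -3)) {3}
step 10: r3 <- (tid + (tid + r2))     {3}
step 11: r3 <- max((3 * r3), (r3 * r3)) {0,1,2,3,4,5,6,7,8,9,10,11,12,13,14,15}
step 12: r2 <- (min(tid, tid) * (r3 - 11)) {0,1,2,3,4,5,6,7,8,9,10,11,12,13,14,15}
step 13: r3 <- max((r2 * tid), (10 - 12)) {0,1,2,3,4,5,6,7,8,9,10,11,12,13,14,15}

Answer: 14 steps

r2: 0,-11,-16,42,-20,-25,-12,-14,40,45,140,154,300,325,532,570
r3: 0,-2,-2,126,-2,-2,-2,-2,320,405,1400,1694,3600,4225,7448,8550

steps = 14; useful = 175; efficiency = 175/224 = 25/32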